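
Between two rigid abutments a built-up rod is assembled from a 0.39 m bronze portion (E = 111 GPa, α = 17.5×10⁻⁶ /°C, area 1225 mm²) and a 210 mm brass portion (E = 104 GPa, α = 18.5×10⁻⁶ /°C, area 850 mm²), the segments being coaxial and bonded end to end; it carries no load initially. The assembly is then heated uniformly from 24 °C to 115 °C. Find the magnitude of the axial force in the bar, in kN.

P ≈ 186 kN (compressive)

With the walls removed the bar would change length by δ_free = Σ αᵢΔT Lᵢ = 17.5×10⁻⁶×91×390 + 18.5×10⁻⁶×91×210 = 0.9746 mm.
Since the ends are fixed, an axial force P builds up, equal in every segment, with P · Σ Lᵢ/(AᵢEᵢ) = δ_free.
The series flexibility is Σ Lᵢ/(AᵢEᵢ) = 390/(1225×111×10³) + 210/(850×104×10³) = 5.244×10⁻⁶ mm/N.
P = 0.9746 / 5.244×10⁻⁶ = 185900 N = 185.9 kN, compressive.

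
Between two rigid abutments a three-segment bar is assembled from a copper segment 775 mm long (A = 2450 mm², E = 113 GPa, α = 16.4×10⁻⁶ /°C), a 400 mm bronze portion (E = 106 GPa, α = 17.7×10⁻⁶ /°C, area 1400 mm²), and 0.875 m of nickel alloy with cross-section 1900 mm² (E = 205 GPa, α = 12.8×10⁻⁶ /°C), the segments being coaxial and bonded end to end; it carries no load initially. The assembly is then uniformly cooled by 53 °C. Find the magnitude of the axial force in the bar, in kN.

Free thermal contraction of the whole bar: Σ αᵢΔT Lᵢ = 16.4×10⁻⁶×53×775 + 17.7×10⁻⁶×53×400 + 12.8×10⁻⁶×53×875 = 1.642 mm.
The walls prevent any net length change, so an axial force P (same in every segment) develops. Compatibility: P · Σ Lᵢ/(AᵢEᵢ) = δ_free.
The series flexibility is Σ Lᵢ/(AᵢEᵢ) = 775/(2450×113×10³) + 400/(1400×106×10³) + 875/(1900×205×10³) = 7.741×10⁻⁶ mm/N.
Hence P = δ_free / Σ(L/AE) = 1.642/7.741×10⁻⁶ = 212.2 kN (tensile).

P ≈ 212 kN (tensile)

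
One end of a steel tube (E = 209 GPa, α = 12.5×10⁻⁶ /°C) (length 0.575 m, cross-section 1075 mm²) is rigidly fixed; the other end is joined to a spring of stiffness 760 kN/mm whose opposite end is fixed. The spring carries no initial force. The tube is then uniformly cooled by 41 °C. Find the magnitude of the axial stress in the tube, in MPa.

Free thermal contraction: δ_free = αΔT L = 12.5×10⁻⁶ × 41 × 575 = 0.2947 mm.
Let P be the tensile force in the spring. The tube extends elastically by PL/(AE) and the spring stretches by P/k; together these equal δ_free.
So P = δ_free / [L/(AE) + 1/k] = 0.2947 / [ 575/(1075×209×10³) + 1/(760×10³) ].
P = 0.2947 / 3.875×10⁻⁶ = 76050 N.
σ = P/A = 76050/1075 = 70.74 MPa.

σ ≈ 70.7 MPa (tensile)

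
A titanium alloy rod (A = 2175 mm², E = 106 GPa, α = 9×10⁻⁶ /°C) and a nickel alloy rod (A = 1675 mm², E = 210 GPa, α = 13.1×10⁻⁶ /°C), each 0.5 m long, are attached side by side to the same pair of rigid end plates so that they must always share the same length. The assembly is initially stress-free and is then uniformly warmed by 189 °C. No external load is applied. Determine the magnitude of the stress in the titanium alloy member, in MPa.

σ ≈ 49.6 MPa (tensile)

Both members must finish at the same length. With the larger α, the nickel alloy tends to over-expand; the plates restrain it, putting the nickel alloy in compression and the titanium alloy in tension. With no external load the two internal forces are equal and opposite, magnitude P.
Compatibility of the two members (thermal + elastic change equal): (α₁ − α₂)ΔT = P·[1/(A₁E₁) + 1/(A₂E₂)].
|α₁ − α₂|·ΔT = 4.1×10⁻⁶ × 189 = 0.0007749.
1/(A₁E₁) + 1/(A₂E₂) = 1/(2175×106×10³) + 1/(1675×210×10³) = 7.18×10⁻⁹ N⁻¹.
P = 0.0007749 / 7.18×10⁻⁹ = 107900 N = 107.9 kN.
σ_{titanium alloy} = P/A₁ = 107900/2175 = 49.62 MPa, tensile.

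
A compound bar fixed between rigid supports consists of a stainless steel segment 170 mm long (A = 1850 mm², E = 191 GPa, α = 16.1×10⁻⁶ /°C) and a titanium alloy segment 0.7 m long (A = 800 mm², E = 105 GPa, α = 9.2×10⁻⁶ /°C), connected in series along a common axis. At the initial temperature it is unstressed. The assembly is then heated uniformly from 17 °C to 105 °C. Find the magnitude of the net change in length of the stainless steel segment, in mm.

Free thermal expansion of the whole bar: Σ αᵢΔT Lᵢ = 16.1×10⁻⁶×88×170 + 9.2×10⁻⁶×88×700 = 0.8076 mm.
Since the ends are fixed, an axial force P builds up, equal in every segment, with P · Σ Lᵢ/(AᵢEᵢ) = δ_free.
Σ Lᵢ/(AᵢEᵢ) = 170/(1850×191×10³) + 700/(800×105×10³) = 8.814×10⁻⁶ mm/N.
P = 0.8076 / 8.814×10⁻⁶ = 91620 N = 91.62 kN, compressive.
For the stainless steel segment, free thermal change = 16.1×10⁻⁶×88×170 = 0.2409 mm and elastic change from P = 91620×170/(1850×191×10³) = 0.04408 mm; these oppose, so the net change is 0.197 mm (segment lengthens).

|ΔL| ≈ 0.197 mm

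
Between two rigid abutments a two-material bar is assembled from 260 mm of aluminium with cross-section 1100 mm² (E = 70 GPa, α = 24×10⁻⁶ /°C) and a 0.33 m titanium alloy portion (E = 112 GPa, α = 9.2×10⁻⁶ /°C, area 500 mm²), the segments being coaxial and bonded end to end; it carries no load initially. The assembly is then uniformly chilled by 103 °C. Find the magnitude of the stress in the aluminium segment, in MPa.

With the walls removed the bar would change length by δ_free = Σ αᵢΔT Lᵢ = 24×10⁻⁶×103×260 + 9.2×10⁻⁶×103×330 = 0.9554 mm.
Since the ends are fixed, an axial force P builds up, equal in every segment, with P · Σ Lᵢ/(AᵢEᵢ) = δ_free.
Σ Lᵢ/(AᵢEᵢ) = 260/(1100×70×10³) + 330/(500×112×10³) = 9.269×10⁻⁶ mm/N.
P = 0.9554 / 9.269×10⁻⁶ = 103100 N = 103.1 kN, tensile.
σ_{aluminium} = P / A = 103100 / 1100 = 93.7 MPa.

σ ≈ 93.7 MPa (tensile)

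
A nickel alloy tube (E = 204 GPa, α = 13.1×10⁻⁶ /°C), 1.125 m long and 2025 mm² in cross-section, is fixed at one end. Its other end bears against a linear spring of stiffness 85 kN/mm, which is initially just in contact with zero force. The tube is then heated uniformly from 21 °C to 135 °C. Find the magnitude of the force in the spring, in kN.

The unrestrained thermal change is αΔT L = 13.1×10⁻⁶ × 114 × 1125 = 1.68 mm.
Let P be the compressive force at the spring. The tube shortens elastically by PL/(AE) and the spring compresses by P/k; together these equal δ_free.
P [ L/(AE) + 1/k ] = δ_free → P [ 1125/(2025×204×10³) + 1/(85×10³) ] = 1.68.
P = 1.68 / 1.449×10⁻⁵ = 116000 N.

P ≈ 116 kN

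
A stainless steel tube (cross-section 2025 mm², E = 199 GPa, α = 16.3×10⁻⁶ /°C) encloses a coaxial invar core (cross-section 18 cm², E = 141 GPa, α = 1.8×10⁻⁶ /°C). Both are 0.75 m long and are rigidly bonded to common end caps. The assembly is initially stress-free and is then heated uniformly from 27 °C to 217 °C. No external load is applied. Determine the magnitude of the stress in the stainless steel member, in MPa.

Both members must finish at the same length. With the larger α, the stainless steel tends to over-expand; the plates restrain it, putting the stainless steel in compression and the invar in tension. With no external load the two internal forces are equal and opposite, magnitude P.
Setting the final lengths equal and cancelling L: (α₁ − α₂)ΔT = P/(A₁E₁) + P/(A₂E₂).
|α₁ − α₂|·ΔT = 14.5×10⁻⁶ × 190 = 0.002755.
1/(A₁E₁) + 1/(A₂E₂) = 1/(2025×199×10³) + 1/(1800×141×10³) = 6.422×10⁻⁹ N⁻¹.
So P = 0.002755 / 6.422×10⁻⁹ = 429 kN.
σ_{stainless steel} = P/A₁ = 429000/2025 = 211.9 MPa, compressive.

σ ≈ 212 MPa (compressive)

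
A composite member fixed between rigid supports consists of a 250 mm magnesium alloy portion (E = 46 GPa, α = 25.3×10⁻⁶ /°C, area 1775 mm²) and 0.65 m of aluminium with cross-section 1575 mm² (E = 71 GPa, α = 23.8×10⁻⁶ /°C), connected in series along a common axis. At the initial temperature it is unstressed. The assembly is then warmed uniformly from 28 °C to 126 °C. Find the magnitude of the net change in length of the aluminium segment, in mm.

With the walls removed the bar would change length by δ_free = Σ αᵢΔT Lᵢ = 25.3×10⁻⁶×98×250 + 23.8×10⁻⁶×98×650 = 2.136 mm.
The walls prevent any net length change, so an axial force P (same in every segment) develops. Compatibility: P · Σ Lᵢ/(AᵢEᵢ) = δ_free.
Σ Lᵢ/(AᵢEᵢ) = 250/(1775×46×10³) + 650/(1575×71×10³) = 8.875×10⁻⁶ mm/N.
P = 2.136 / 8.875×10⁻⁶ = 240700 N = 240.7 kN, compressive.
For the aluminium segment, free thermal change = 23.8×10⁻⁶×98×650 = 1.516 mm and elastic change from P = 240700×650/(1575×71×10³) = 1.399 mm; these oppose, so the net change is 0.117 mm (segment lengthens).

|ΔL| ≈ 0.117 mm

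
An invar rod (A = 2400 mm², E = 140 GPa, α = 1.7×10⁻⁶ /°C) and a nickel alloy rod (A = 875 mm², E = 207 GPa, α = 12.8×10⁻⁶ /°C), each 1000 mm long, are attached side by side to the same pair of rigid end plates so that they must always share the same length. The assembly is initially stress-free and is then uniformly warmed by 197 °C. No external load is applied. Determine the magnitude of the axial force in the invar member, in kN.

P ≈ 257 kN (tensile in the invar)

The nickel alloy has the larger α, so on heating it would change length more than the invar if both were free. The rigid plates force a common final length, so the nickel alloy is put into compression and the invar into tension, with equal and opposite forces P (no external load).
Compatibility of the two members (thermal + elastic change equal): (α₁ − α₂)ΔT = P·[1/(A₁E₁) + 1/(A₂E₂)].
|α₁ − α₂|·ΔT = 11.1×10⁻⁶ × 197 = 0.002187.
1/(A₁E₁) + 1/(A₂E₂) = 1/(2400×140×10³) + 1/(875×207×10³) = 8.497×10⁻⁹ N⁻¹.
So P = 0.002187 / 8.497×10⁻⁹ = 257.3 kN.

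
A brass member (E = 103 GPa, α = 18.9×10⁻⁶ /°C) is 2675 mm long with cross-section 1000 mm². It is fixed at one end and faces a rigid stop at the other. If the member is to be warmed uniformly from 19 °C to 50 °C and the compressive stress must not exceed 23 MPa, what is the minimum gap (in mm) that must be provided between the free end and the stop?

g ≈ 0.97 mm

Free expansion if unrestrained: δ_free = αΔT L = 18.9×10⁻⁶ × 31 × 2675 = 1.567 mm.
A stress of 23 MPa corresponds to the wall pushing the member back by σL/E = 23×2675/(103×10³) = 0.5973 mm.
So the gap has to take up the difference, g_min = δ_free − σL/E = 1.567 − 0.5973 = 0.97 mm.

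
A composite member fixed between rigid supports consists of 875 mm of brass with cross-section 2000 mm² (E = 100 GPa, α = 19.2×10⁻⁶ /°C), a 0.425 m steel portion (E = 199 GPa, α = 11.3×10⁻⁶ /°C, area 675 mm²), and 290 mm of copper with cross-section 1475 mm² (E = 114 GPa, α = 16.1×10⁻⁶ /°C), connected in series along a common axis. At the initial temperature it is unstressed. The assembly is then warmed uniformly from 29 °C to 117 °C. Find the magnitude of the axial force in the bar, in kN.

Free thermal expansion of the whole bar: Σ αᵢΔT Lᵢ = 19.2×10⁻⁶×88×875 + 11.3×10⁻⁶×88×425 + 16.1×10⁻⁶×88×290 = 2.312 mm.
The walls prevent any net length change, so an axial force P (same in every segment) develops. Compatibility: P · Σ Lᵢ/(AᵢEᵢ) = δ_free.
Σ Lᵢ/(AᵢEᵢ) = 875/(2000×100×10³) + 425/(675×199×10³) + 290/(1475×114×10³) = 9.264×10⁻⁶ mm/N.
Hence P = δ_free / Σ(L/AE) = 2.312/9.264×10⁻⁶ = 249.6 kN (compressive).

P ≈ 250 kN (compressive)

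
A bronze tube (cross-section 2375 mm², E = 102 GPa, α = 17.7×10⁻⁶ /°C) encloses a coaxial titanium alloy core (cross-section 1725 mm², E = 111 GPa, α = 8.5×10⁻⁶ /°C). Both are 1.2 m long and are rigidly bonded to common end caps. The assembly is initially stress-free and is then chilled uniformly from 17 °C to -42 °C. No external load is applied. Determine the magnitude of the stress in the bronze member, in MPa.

σ ≈ 24.4 MPa (tensile)

Equilibrium of a rigid end plate with no external load gives equal and opposite internal forces ±P in the two members. Since α_{bronze} > α_{titanium alloy}, cooling drives the bronze into tension and the titanium alloy into compression.
Compatibility of the two members (thermal + elastic change equal): (α₁ − α₂)ΔT = P·[1/(A₁E₁) + 1/(A₂E₂)].
|α₁ − α₂|·ΔT = 9.2×10⁻⁶ × 59 = 0.0005428.
1/(A₁E₁) + 1/(A₂E₂) = 1/(2375×102×10³) + 1/(1725×111×10³) = 9.351×10⁻⁹ N⁻¹.
So P = 0.0005428 / 9.351×10⁻⁹ = 58.05 kN.
σ_{bronze} = P/A₁ = 58050/2375 = 24.44 MPa, tensile.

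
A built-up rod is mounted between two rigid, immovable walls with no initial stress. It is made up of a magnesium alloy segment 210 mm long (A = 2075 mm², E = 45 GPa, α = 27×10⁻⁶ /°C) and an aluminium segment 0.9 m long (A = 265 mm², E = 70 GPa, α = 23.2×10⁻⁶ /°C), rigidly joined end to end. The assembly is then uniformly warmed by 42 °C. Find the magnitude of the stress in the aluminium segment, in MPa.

σ ≈ 82.9 MPa (compressive)

If the supports were absent, the total length change would be Σ αᵢΔT Lᵢ = 27×10⁻⁶×42×210 + 23.2×10⁻⁶×42×900 = 1.115 mm.
The walls prevent any net length change, so an axial force P (same in every segment) develops. Compatibility: P · Σ Lᵢ/(AᵢEᵢ) = δ_free.
The series flexibility is Σ Lᵢ/(AᵢEᵢ) = 210/(2075×45×10³) + 900/(265×70×10³) = 5.077×10⁻⁵ mm/N.
So P = 1.115 / 5.077×10⁻⁵ = 21.97 kN, compressive.
σ_{aluminium} = P / A = 21970 / 265 = 82.89 MPa.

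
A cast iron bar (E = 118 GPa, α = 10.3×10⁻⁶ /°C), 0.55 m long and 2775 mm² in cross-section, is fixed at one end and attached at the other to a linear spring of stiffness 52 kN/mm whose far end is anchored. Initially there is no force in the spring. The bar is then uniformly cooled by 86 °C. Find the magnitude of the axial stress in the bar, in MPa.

σ ≈ 8.4 MPa (tensile)

The unrestrained thermal change is αΔT L = 10.3×10⁻⁶ × 86 × 550 = 0.4872 mm.
Let P be the tensile force in the spring. The bar extends elastically by PL/(AE) and the spring stretches by P/k; together these equal δ_free.
So P = δ_free / [L/(AE) + 1/k] = 0.4872 / [ 550/(2775×118×10³) + 1/(52×10³) ].
P = 0.4872 / 2.091×10⁻⁵ = 23300 N.
σ = P/A = 23300/2775 = 8.396 MPa.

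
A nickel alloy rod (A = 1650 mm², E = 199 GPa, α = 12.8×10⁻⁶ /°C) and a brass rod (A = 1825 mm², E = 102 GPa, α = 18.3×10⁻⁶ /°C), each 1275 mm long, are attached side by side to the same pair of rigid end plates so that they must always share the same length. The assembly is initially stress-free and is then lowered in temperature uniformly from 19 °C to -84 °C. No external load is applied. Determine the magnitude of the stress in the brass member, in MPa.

Both members must finish at the same length. With the larger α, the brass tends to over-contract; the plates restrain it, putting the brass in tension and the nickel alloy in compression. With no external load the two internal forces are equal and opposite, magnitude P.
Setting the final lengths equal and cancelling L: (α₁ − α₂)ΔT = P/(A₁E₁) + P/(A₂E₂).
|α₁ − α₂|·ΔT = 5.5×10⁻⁶ × 103 = 0.0005665.
1/(A₁E₁) + 1/(A₂E₂) = 1/(1650×199×10³) + 1/(1825×102×10³) = 8.418×10⁻⁹ N⁻¹.
So P = 0.0005665 / 8.418×10⁻⁹ = 67.3 kN.
σ_{brass} = P/A₂ = 67300/1825 = 36.88 MPa, tensile.

σ ≈ 36.9 MPa (tensile)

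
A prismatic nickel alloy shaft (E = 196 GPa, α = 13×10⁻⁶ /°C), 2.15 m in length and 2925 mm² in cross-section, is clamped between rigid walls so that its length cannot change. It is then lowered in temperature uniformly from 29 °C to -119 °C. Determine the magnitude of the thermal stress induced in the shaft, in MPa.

Because both ends are immovable the net strain is zero, and the suppressed thermal strain is αΔT = 13×10⁻⁶ × 148 = 1924×10⁻⁶.
The stress required to suppress this strain is σ = Eε = 196×10³ × 1924×10⁻⁶ = 377.1 MPa, tensile since the shaft is trying to contract.

σ ≈ 377 MPa (tensile)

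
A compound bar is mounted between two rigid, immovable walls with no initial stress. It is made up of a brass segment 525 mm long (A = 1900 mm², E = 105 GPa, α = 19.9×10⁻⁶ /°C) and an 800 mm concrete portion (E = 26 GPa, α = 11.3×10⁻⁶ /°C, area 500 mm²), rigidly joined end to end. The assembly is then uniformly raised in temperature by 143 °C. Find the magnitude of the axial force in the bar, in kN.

If the supports were absent, the total length change would be Σ αᵢΔT Lᵢ = 19.9×10⁻⁶×143×525 + 11.3×10⁻⁶×143×800 = 2.787 mm.
The walls prevent any net length change, so an axial force P (same in every segment) develops. Compatibility: P · Σ Lᵢ/(AᵢEᵢ) = δ_free.
Σ Lᵢ/(AᵢEᵢ) = 525/(1900×105×10³) + 800/(500×26×10³) = 6.417×10⁻⁵ mm/N.
So P = 2.787 / 6.417×10⁻⁵ = 43.43 kN, compressive.

P ≈ 43.4 kN (compressive)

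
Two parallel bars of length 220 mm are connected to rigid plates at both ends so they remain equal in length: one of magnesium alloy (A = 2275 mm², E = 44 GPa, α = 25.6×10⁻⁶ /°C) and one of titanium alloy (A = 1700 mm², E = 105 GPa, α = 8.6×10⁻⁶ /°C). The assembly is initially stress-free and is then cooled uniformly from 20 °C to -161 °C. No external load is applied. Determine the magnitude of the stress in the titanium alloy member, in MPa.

Both members must finish at the same length. With the larger α, the magnesium alloy tends to over-contract; the plates restrain it, putting the magnesium alloy in tension and the titanium alloy in compression. With no external load the two internal forces are equal and opposite, magnitude P.
Equating the net (thermal + elastic) strains gives |α₁ − α₂|·ΔT = P·[1/(A₁E₁) + 1/(A₂E₂)].
|α₁ − α₂|·ΔT = 17×10⁻⁶ × 181 = 0.003077.
1/(A₁E₁) + 1/(A₂E₂) = 1/(2275×44×10³) + 1/(1700×105×10³) = 1.559×10⁻⁸ N⁻¹.
P = 0.003077 / 1.559×10⁻⁸ = 197300 N = 197.3 kN.
σ_{titanium alloy} = P/A₂ = 197300/1700 = 116.1 MPa, compressive.

σ ≈ 116 MPa (compressive)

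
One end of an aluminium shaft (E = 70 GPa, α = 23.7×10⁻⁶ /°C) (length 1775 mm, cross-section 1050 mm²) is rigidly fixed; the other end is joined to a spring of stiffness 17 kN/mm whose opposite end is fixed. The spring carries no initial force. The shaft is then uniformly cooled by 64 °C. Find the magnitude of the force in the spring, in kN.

The unrestrained thermal change is αΔT L = 23.7×10⁻⁶ × 64 × 1775 = 2.692 mm.
Let P be the tensile force in the spring. The shaft extends elastically by PL/(AE) and the spring stretches by P/k; together these equal δ_free.
P [ L/(AE) + 1/k ] = δ_free → P [ 1775/(1050×70×10³) + 1/(17×10³) ] = 2.692.
P = 2.692 / 8.297×10⁻⁵ = 32450 N.

P ≈ 32.4 kN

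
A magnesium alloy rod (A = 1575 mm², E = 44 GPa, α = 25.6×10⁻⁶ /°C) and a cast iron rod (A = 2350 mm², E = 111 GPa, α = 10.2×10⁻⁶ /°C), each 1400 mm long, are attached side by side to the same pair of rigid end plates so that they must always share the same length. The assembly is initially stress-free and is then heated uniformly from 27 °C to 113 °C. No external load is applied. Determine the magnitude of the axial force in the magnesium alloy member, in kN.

The magnesium alloy has the larger α, so on heating it would change length more than the cast iron if both were free. The rigid plates force a common final length, so the magnesium alloy is put into compression and the cast iron into tension, with equal and opposite forces P (no external load).
Equating the net (thermal + elastic) strains gives |α₁ − α₂|·ΔT = P·[1/(A₁E₁) + 1/(A₂E₂)].
|α₁ − α₂|·ΔT = 15.4×10⁻⁶ × 86 = 0.001324.
1/(A₁E₁) + 1/(A₂E₂) = 1/(1575×44×10³) + 1/(2350×111×10³) = 1.826×10⁻⁸ N⁻¹.
P = 0.001324 / 1.826×10⁻⁸ = 72520 N = 72.52 kN.

P ≈ 72.5 kN (compressive in the magnesium alloy)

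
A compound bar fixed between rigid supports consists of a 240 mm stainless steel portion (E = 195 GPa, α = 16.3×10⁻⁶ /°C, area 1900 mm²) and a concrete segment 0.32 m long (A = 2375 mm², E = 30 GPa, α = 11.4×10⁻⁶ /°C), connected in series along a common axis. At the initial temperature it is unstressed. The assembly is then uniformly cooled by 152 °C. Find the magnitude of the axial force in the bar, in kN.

Free thermal contraction of the whole bar: Σ αᵢΔT Lᵢ = 16.3×10⁻⁶×152×240 + 11.4×10⁻⁶×152×320 = 1.149 mm.
The rigid supports impose zero overall length change; the single axial force P common to all segments must satisfy P Σ Lᵢ/(AᵢEᵢ) = δ_free.
Σ Lᵢ/(AᵢEᵢ) = 240/(1900×195×10³) + 320/(2375×30×10³) = 5.139×10⁻⁶ mm/N.
P = 1.149 / 5.139×10⁻⁶ = 223600 N = 223.6 kN, tensile.

P ≈ 224 kN (tensile)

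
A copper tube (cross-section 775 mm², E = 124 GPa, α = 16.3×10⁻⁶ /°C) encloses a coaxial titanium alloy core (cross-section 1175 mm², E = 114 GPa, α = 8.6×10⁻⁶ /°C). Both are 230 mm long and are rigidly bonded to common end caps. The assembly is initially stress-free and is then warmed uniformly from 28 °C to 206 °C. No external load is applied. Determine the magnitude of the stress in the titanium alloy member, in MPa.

σ ≈ 65.3 MPa (tensile)

The copper has the larger α, so on heating it would change length more than the titanium alloy if both were free. The rigid plates force a common final length, so the copper is put into compression and the titanium alloy into tension, with equal and opposite forces P (no external load).
Compatibility of the two members (thermal + elastic change equal): (α₁ − α₂)ΔT = P·[1/(A₁E₁) + 1/(A₂E₂)].
|α₁ − α₂|·ΔT = 7.7×10⁻⁶ × 178 = 0.001371.
1/(A₁E₁) + 1/(A₂E₂) = 1/(775×124×10³) + 1/(1175×114×10³) = 1.787×10⁻⁸ N⁻¹.
P = 0.001371 / 1.787×10⁻⁸ = 76690 N = 76.69 kN.
σ_{titanium alloy} = P/A₂ = 76690/1175 = 65.27 MPa, tensile.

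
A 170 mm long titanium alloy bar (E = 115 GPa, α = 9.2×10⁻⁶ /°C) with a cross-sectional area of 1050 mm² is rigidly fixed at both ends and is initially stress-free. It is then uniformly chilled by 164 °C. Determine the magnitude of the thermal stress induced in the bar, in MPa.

Because both ends are immovable the net strain is zero, and the suppressed thermal strain is αΔT = 9.2×10⁻⁶ × 164 = 1508.8×10⁻⁶.
The stress required to suppress this strain is σ = Eε = 115×10³ × 1508.8×10⁻⁶ = 173.5 MPa, tensile since the bar is trying to contract.

σ ≈ 174 MPa (tensile)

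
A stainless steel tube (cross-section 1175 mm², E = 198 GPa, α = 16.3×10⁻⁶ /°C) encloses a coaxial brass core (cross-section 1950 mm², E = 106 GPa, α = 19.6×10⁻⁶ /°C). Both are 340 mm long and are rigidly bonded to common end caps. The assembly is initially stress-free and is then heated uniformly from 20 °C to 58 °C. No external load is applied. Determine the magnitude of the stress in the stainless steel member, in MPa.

σ ≈ 11.7 MPa (tensile)

Equilibrium of a rigid end plate with no external load gives equal and opposite internal forces ±P in the two members. Since α_{brass} > α_{stainless steel}, heating drives the brass into compression and the stainless steel into tension.
Setting the final lengths equal and cancelling L: (α₁ − α₂)ΔT = P/(A₁E₁) + P/(A₂E₂).
|α₁ − α₂|·ΔT = 3.3×10⁻⁶ × 38 = 0.0001254.
1/(A₁E₁) + 1/(A₂E₂) = 1/(1175×198×10³) + 1/(1950×106×10³) = 9.136×10⁻⁹ N⁻¹.
So P = 0.0001254 / 9.136×10⁻⁹ = 13.73 kN.
σ_{stainless steel} = P/A₁ = 13730/1175 = 11.68 MPa, tensile.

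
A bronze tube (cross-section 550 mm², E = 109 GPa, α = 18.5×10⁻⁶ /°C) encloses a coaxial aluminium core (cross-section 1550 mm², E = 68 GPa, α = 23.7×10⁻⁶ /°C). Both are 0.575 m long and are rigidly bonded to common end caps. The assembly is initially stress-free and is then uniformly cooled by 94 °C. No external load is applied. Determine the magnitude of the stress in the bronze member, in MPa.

Both members must finish at the same length. With the larger α, the aluminium tends to over-contract; the plates restrain it, putting the aluminium in tension and the bronze in compression. With no external load the two internal forces are equal and opposite, magnitude P.
Compatibility of the two members (thermal + elastic change equal): (α₁ − α₂)ΔT = P·[1/(A₁E₁) + 1/(A₂E₂)].
|α₁ − α₂|·ΔT = 5.2×10⁻⁶ × 94 = 0.0004888.
1/(A₁E₁) + 1/(A₂E₂) = 1/(550×109×10³) + 1/(1550×68×10³) = 2.617×10⁻⁸ N⁻¹.
P = 0.0004888 / 2.617×10⁻⁸ = 18680 N = 18.68 kN.
σ_{bronze} = P/A₁ = 18680/550 = 33.96 MPa, compressive.

σ ≈ 34 MPa (compressive)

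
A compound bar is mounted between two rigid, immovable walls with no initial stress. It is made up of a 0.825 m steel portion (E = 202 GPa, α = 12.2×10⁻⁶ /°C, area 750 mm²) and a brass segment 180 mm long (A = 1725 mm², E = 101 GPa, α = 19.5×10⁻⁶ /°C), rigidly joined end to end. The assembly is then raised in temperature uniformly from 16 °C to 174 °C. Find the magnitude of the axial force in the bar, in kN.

If the supports were absent, the total length change would be Σ αᵢΔT Lᵢ = 12.2×10⁻⁶×158×825 + 19.5×10⁻⁶×158×180 = 2.145 mm.
The rigid supports impose zero overall length change; the single axial force P common to all segments must satisfy P Σ Lᵢ/(AᵢEᵢ) = δ_free.
Σ Lᵢ/(AᵢEᵢ) = 825/(750×202×10³) + 180/(1725×101×10³) = 6.479×10⁻⁶ mm/N.
So P = 2.145 / 6.479×10⁻⁶ = 331.1 kN, compressive.

P ≈ 331 kN (compressive)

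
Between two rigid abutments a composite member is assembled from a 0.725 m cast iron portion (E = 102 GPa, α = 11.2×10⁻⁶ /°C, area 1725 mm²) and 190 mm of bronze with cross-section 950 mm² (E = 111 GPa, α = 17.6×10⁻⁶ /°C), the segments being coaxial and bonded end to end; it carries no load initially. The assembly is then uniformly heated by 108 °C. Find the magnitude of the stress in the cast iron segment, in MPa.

If the supports were absent, the total length change would be Σ αᵢΔT Lᵢ = 11.2×10⁻⁶×108×725 + 17.6×10⁻⁶×108×190 = 1.238 mm.
Since the ends are fixed, an axial force P builds up, equal in every segment, with P · Σ Lᵢ/(AᵢEᵢ) = δ_free.
The series flexibility is Σ Lᵢ/(AᵢEᵢ) = 725/(1725×102×10³) + 190/(950×111×10³) = 5.922×10⁻⁶ mm/N.
So P = 1.238 / 5.922×10⁻⁶ = 209.1 kN, compressive.
σ_{cast iron} = P / A = 209100 / 1725 = 121.2 MPa.

σ ≈ 121 MPa (compressive)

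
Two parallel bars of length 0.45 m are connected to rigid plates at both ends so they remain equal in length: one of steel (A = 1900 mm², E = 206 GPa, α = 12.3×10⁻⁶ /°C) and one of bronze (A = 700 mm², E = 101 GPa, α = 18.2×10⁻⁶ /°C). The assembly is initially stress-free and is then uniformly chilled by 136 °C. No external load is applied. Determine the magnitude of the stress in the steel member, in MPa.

Equilibrium of a rigid end plate with no external load gives equal and opposite internal forces ±P in the two members. Since α_{bronze} > α_{steel}, cooling drives the bronze into tension and the steel into compression.
Compatibility of the two members (thermal + elastic change equal): (α₁ − α₂)ΔT = P·[1/(A₁E₁) + 1/(A₂E₂)].
|α₁ − α₂|·ΔT = 5.9×10⁻⁶ × 136 = 0.0008024.
1/(A₁E₁) + 1/(A₂E₂) = 1/(1900×206×10³) + 1/(700×101×10³) = 1.67×10⁻⁸ N⁻¹.
P = 0.0008024 / 1.67×10⁻⁸ = 48050 N = 48.05 kN.
σ_{steel} = P/A₁ = 48050/1900 = 25.29 MPa, compressive.

σ ≈ 25.3 MPa (compressive)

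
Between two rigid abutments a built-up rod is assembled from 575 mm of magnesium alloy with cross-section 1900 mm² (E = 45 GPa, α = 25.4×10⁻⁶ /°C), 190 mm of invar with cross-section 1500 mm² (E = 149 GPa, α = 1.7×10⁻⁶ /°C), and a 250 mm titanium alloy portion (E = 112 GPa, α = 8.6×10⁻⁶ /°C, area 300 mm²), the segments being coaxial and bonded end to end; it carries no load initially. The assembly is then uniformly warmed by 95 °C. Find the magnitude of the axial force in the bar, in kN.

Free thermal expansion of the whole bar: Σ αᵢΔT Lᵢ = 25.4×10⁻⁶×95×575 + 1.7×10⁻⁶×95×190 + 8.6×10⁻⁶×95×250 = 1.622 mm.
Since the ends are fixed, an axial force P builds up, equal in every segment, with P · Σ Lᵢ/(AᵢEᵢ) = δ_free.
The series flexibility is Σ Lᵢ/(AᵢEᵢ) = 575/(1900×45×10³) + 190/(1500×149×10³) + 250/(300×112×10³) = 1.502×10⁻⁵ mm/N.
Hence P = δ_free / Σ(L/AE) = 1.622/1.502×10⁻⁵ = 108 kN (compressive).

P ≈ 108 kN (compressive)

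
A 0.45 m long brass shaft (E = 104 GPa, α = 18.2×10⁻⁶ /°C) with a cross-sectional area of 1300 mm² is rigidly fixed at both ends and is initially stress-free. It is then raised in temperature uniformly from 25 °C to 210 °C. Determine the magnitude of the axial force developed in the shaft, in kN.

P ≈ 455 kN (compressive)

Full restraint means ε = 0, so the stress is σ = EαΔT = 104×10³ × 18.2×10⁻⁶ × 185 = 350.2 MPa.
P = AEαΔT = 1300 × 104×10³ × 18.2×10⁻⁶ × 185 = 455.2 kN (compressive).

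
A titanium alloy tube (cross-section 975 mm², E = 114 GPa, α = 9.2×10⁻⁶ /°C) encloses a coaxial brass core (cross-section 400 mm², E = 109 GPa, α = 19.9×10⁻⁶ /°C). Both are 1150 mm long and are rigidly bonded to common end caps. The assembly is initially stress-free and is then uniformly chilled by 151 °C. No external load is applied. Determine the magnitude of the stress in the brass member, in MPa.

σ ≈ 126 MPa (tensile)

The brass has the larger α, so on cooling it would change length more than the titanium alloy if both were free. The rigid plates force a common final length, so the brass is put into tension and the titanium alloy into compression, with equal and opposite forces P (no external load).
Compatibility of the two members (thermal + elastic change equal): (α₁ − α₂)ΔT = P·[1/(A₁E₁) + 1/(A₂E₂)].
|α₁ − α₂|·ΔT = 10.7×10⁻⁶ × 151 = 0.001616.
1/(A₁E₁) + 1/(A₂E₂) = 1/(975×114×10³) + 1/(400×109×10³) = 3.193×10⁻⁸ N⁻¹.
So P = 0.001616 / 3.193×10⁻⁸ = 50.6 kN.
σ_{brass} = P/A₂ = 50600/400 = 126.5 MPa, tensile.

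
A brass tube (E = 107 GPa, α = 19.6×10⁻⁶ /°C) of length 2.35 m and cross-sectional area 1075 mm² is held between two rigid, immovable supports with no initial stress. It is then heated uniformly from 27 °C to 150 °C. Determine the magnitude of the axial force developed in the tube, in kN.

The ends cannot move, so σ = EαΔT = 107×10³ × 19.6×10⁻⁶ × 123 = 258 MPa.
Axial force P = σA = 258 × 1075 = 277300 N = 277.3 kN, compressive.

P ≈ 277 kN (compressive)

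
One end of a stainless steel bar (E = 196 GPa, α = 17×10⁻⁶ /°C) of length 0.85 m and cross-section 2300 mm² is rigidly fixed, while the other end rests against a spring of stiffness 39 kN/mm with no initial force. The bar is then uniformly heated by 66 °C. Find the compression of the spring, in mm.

If the spring were absent the bar would lengthen by αΔT L = 17×10⁻⁶ × 66 × 850 = 0.9537 mm.
Let P be the compressive force at the spring. The bar shortens elastically by PL/(AE) and the spring compresses by P/k; together these equal δ_free.
P [ L/(AE) + 1/k ] = δ_free → P [ 850/(2300×196×10³) + 1/(39×10³) ] = 0.9537.
P = 0.9537 / 2.753×10⁻⁵ = 34650 N.
Spring compression = P/k = 34650/(39×10³) = 0.8884 mm.

δ ≈ 0.888 mm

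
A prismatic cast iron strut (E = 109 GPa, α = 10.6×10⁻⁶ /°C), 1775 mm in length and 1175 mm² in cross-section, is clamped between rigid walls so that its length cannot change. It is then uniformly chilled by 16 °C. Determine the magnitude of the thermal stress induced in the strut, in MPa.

The supports are rigid, so the total axial strain is zero. The restrained thermal strain is ε = αΔT = 10.6×10⁻⁶ × 16 = 169.6×10⁻⁶.
The stress required to suppress this strain is σ = Eε = 109×10³ × 169.6×10⁻⁶ = 18.49 MPa, tensile since the strut is trying to contract.

σ ≈ 18.5 MPa (tensile)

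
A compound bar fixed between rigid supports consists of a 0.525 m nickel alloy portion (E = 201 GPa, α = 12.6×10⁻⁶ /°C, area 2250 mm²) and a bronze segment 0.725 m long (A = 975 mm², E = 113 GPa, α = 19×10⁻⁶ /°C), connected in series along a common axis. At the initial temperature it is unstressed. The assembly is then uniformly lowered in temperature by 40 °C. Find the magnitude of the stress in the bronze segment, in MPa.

σ ≈ 108 MPa (tensile)

If the supports were absent, the total length change would be Σ αᵢΔT Lᵢ = 12.6×10⁻⁶×40×525 + 19×10⁻⁶×40×725 = 0.8156 mm.
The walls prevent any net length change, so an axial force P (same in every segment) develops. Compatibility: P · Σ Lᵢ/(AᵢEᵢ) = δ_free.
The series flexibility is Σ Lᵢ/(AᵢEᵢ) = 525/(2250×201×10³) + 725/(975×113×10³) = 7.741×10⁻⁶ mm/N.
So P = 0.8156 / 7.741×10⁻⁶ = 105.4 kN, tensile.
σ_{bronze} = P / A = 105400 / 975 = 108.1 MPa.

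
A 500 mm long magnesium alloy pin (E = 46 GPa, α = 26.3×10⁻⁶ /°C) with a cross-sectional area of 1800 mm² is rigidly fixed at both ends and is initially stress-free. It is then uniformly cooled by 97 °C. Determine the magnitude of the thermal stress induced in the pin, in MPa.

The supports are rigid, so the total axial strain is zero. The restrained thermal strain is ε = αΔT = 26.3×10⁻⁶ × 97 = 2551.1×10⁻⁶.
Hence σ = E·αΔT = 46×10³ × 2551.1×10⁻⁶ = 117.4 MPa, tensile.

σ ≈ 117 MPa (tensile)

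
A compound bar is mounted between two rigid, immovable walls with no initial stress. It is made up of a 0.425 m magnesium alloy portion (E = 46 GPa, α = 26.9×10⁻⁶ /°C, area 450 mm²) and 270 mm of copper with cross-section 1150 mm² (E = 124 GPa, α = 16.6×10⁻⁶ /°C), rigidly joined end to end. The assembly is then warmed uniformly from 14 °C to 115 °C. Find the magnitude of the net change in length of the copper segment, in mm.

|ΔL| ≈ 0.317 mm

Free thermal expansion of the whole bar: Σ αᵢΔT Lᵢ = 26.9×10⁻⁶×101×425 + 16.6×10⁻⁶×101×270 = 1.607 mm.
Since the ends are fixed, an axial force P builds up, equal in every segment, with P · Σ Lᵢ/(AᵢEᵢ) = δ_free.
The series flexibility is Σ Lᵢ/(AᵢEᵢ) = 425/(450×46×10³) + 270/(1150×124×10³) = 2.242×10⁻⁵ mm/N.
P = 1.607 / 2.242×10⁻⁵ = 71680 N = 71.68 kN, compressive.
For the copper segment, free thermal change = 16.6×10⁻⁶×101×270 = 0.4527 mm and elastic change from P = 71680×270/(1150×124×10³) = 0.1357 mm; these oppose, so the net change is 0.317 mm (segment lengthens).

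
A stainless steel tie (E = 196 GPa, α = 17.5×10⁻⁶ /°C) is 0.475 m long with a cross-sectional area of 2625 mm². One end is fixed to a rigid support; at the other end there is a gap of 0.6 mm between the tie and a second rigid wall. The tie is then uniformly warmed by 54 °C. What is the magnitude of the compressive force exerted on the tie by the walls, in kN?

If the wall were absent the tie would grow by αΔT L = 17.5×10⁻⁶ × 54 × 475 = 0.4489 mm.
Since δ_free = 0.449 mm is less than the 0.6 mm gap, the tie never touches the wall. No axial force develops.

P ≈ 0 kN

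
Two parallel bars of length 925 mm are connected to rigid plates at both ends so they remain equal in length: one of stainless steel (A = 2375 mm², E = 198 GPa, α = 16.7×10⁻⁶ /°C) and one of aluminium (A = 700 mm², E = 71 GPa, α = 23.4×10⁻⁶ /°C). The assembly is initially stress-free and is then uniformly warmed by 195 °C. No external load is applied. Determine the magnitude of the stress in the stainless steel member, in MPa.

Equilibrium of a rigid end plate with no external load gives equal and opposite internal forces ±P in the two members. Since α_{aluminium} > α_{stainless steel}, heating drives the aluminium into compression and the stainless steel into tension.
Compatibility of the two members (thermal + elastic change equal): (α₁ − α₂)ΔT = P·[1/(A₁E₁) + 1/(A₂E₂)].
|α₁ − α₂|·ΔT = 6.7×10⁻⁶ × 195 = 0.001306.
1/(A₁E₁) + 1/(A₂E₂) = 1/(2375×198×10³) + 1/(700×71×10³) = 2.225×10⁻⁸ N⁻¹.
So P = 0.001306 / 2.225×10⁻⁸ = 58.73 kN.
σ_{stainless steel} = P/A₁ = 58730/2375 = 24.73 MPa, tensile.

σ ≈ 24.7 MPa (tensile)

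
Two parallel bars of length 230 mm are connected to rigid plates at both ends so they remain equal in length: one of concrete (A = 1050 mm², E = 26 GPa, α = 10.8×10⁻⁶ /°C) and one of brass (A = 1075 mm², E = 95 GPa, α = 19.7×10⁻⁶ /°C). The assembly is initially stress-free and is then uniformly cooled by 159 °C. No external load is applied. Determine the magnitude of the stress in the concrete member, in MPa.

σ ≈ 29 MPa (compressive)

Equilibrium of a rigid end plate with no external load gives equal and opposite internal forces ±P in the two members. Since α_{brass} > α_{concrete}, cooling drives the brass into tension and the concrete into compression.
Compatibility of the two members (thermal + elastic change equal): (α₁ − α₂)ΔT = P·[1/(A₁E₁) + 1/(A₂E₂)].
|α₁ − α₂|·ΔT = 8.9×10⁻⁶ × 159 = 0.001415.
1/(A₁E₁) + 1/(A₂E₂) = 1/(1050×26×10³) + 1/(1075×95×10³) = 4.642×10⁻⁸ N⁻¹.
P = 0.001415 / 4.642×10⁻⁸ = 30480 N = 30.48 kN.
σ_{concrete} = P/A₁ = 30480/1050 = 29.03 MPa, compressive.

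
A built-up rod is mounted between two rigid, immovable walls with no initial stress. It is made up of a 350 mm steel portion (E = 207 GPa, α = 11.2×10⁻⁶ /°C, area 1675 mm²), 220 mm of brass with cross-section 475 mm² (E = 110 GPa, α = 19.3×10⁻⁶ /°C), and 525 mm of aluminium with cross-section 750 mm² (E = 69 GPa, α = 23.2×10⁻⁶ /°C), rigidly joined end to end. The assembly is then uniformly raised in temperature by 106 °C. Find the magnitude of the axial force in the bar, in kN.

With the walls removed the bar would change length by δ_free = Σ αᵢΔT Lᵢ = 11.2×10⁻⁶×106×350 + 19.3×10⁻⁶×106×220 + 23.2×10⁻⁶×106×525 = 2.157 mm.
The rigid supports impose zero overall length change; the single axial force P common to all segments must satisfy P Σ Lᵢ/(AᵢEᵢ) = δ_free.
The series flexibility is Σ Lᵢ/(AᵢEᵢ) = 350/(1675×207×10³) + 220/(475×110×10³) + 525/(750×69×10³) = 1.536×10⁻⁵ mm/N.
P = 2.157 / 1.536×10⁻⁵ = 140400 N = 140.4 kN, compressive.

P ≈ 140 kN (compressive)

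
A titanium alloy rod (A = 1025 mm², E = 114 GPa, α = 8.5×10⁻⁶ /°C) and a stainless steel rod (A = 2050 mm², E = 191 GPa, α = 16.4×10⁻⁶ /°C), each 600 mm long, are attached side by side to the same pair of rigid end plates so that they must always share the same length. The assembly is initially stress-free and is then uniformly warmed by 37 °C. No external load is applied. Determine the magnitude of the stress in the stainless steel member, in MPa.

σ ≈ 12.8 MPa (compressive)

The stainless steel has the larger α, so on heating it would change length more than the titanium alloy if both were free. The rigid plates force a common final length, so the stainless steel is put into compression and the titanium alloy into tension, with equal and opposite forces P (no external load).
Setting the final lengths equal and cancelling L: (α₁ − α₂)ΔT = P/(A₁E₁) + P/(A₂E₂).
|α₁ − α₂|·ΔT = 7.9×10⁻⁶ × 37 = 0.0002923.
1/(A₁E₁) + 1/(A₂E₂) = 1/(1025×114×10³) + 1/(2050×191×10³) = 1.111×10⁻⁸ N⁻¹.
So P = 0.0002923 / 1.111×10⁻⁸ = 26.31 kN.
σ_{stainless steel} = P/A₂ = 26310/2050 = 12.83 MPa, compressive.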